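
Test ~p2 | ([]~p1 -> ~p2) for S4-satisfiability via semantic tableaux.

Satisfiable

1. ~p2 | ([]~p1 -> ~p2), w0
2. []~p1 -> ~p2, w0
3. ~p2, w0
Accessibility: w0Rw0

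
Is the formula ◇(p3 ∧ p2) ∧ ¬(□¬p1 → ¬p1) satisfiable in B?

1. ◇(p3 ∧ p2) ∧ ¬(□¬p1 → ¬p1), u
2. ◇(p3 ∧ p2), u   [∧-rule on 1]
3. ¬(□¬p1 → ¬p1), u   [∧-rule on 1]
4. □¬p1, u   [¬→-rule on 3]
5. p1, u   [¬→-rule on 3]
6. ¬p1, u   [□-rule on 4 via uRu]
Accessibility: uRu
Branch closes: p1 and ¬p1 both at u.
All branches of the tableau close; one closing branch shown above.

Unsatisfiable (every branch closes)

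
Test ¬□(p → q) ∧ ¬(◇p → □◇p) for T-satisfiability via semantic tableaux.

Yes, satisfiable

1. ¬□(p → q) ∧ ¬(◇p → □◇p), w0
2. ¬□(p → q), w0
3. ¬(◇p → □◇p), w0
4. ◇p, w0
5. ¬□◇p, w0
6. ¬(p → q), w1
7. p, w1
8. ¬q, w1
9. p, w2
10. ¬◇p, w3
11. ¬p, w3
Accessibility: w0Rw0, w0Rw1, w0Rw2, w0Rw3, w1Rw1, w2Rw2, w3Rw3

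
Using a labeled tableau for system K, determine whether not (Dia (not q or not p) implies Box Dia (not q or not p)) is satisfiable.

Satisfiable (open branch found)

1. not (Dia (not q or not p) implies Box Dia (not q or not p)), w0
2. Dia (not q or not p), w0
3. not Box Dia (not q or not p), w0
4. not q or not p, w1
5. not p, w1
6. not Dia (not q or not p), w2
Accessibility: w0Rw1, w0Rw2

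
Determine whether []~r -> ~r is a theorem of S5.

Valid

Tableau for the negation ~([]~r -> ~r):
1. ~([]~r -> ~r), w0
2. []~r, w0   [~->-rule on 1]
3. r, w0   [~->-rule on 1]
4. ~r, w0   [[]-rule on 2 via w0Rw0]
Accessibility: w0Rw0
Branch closes: r and ~r both at w0.
Every branch of the negation's tableau closes; the branch above is one of them.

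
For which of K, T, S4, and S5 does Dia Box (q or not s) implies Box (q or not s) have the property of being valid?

S4-tableau for the negation not (Dia Box (q or not s) implies Box (q or not s)):
1. not (Dia Box (q or not s) implies Box (q or not s)), u
2. Dia Box (q or not s), u
3. not Box (q or not s), u
4. Box (q or not s), v
5. q or not s, v
6. not s, v
7. not (q or not s), w
8. not q, w
9. s, w
Accessibility: uRu, uRv, uRw, vRv, wRw
Complete open branch: countermodel on an S4-frame, so not valid in S4, nor in K, T (the same frame is also a K-frame and a T-frame).
S5-tableau for the negation not (Dia Box (q or not s) implies Box (q or not s)):
1. not (Dia Box (q or not s) implies Box (q or not s)), u
2. Dia Box (q or not s), u
3. not Box (q or not s), u
4. Box (q or not s), v
5. q or not s, u
6. q or not s, v
7. not s, u
8. not s, v
9. not (q or not s), w
10. not q, w
11. s, w
12. q or not s, w
13. not s, w
Accessibility: uRu, uRv, uRw, vRu, vRv, vRw, wRu, wRv, wRw
Branch closes: s and not s both at w.
Every branch closes (one shown): valid in S5.

S5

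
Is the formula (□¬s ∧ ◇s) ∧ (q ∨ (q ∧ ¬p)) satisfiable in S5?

1. (□¬s ∧ ◇s) ∧ (q ∨ (q ∧ ¬p)), u
2. □¬s ∧ ◇s, u   [∧-rule on 1]
3. q ∨ (q ∧ ¬p), u   [∧-rule on 1]
4. □¬s, u   [∧-rule on 2]
5. ◇s, u   [∧-rule on 2]
6. ¬s, u   [□-rule on 4 via uRu]
7. q ∧ ¬p, u   [∨-rule on 3 (branches; this branch)]
8. q, u   [∧-rule on 7]
9. ¬p, u   [∧-rule on 7]
10. s, v   [◇-rule on 5: fresh world v, uRv]
11. ¬s, v   [□-rule on 4 via uRv]
Accessibility: uRu, uRv, vRu, vRv
Branch closes: s and ¬s both at v.
(One branch shown.) All branches close.

No, unsatisfiable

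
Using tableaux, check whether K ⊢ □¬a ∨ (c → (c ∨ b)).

Valid in K

Tableau for the negation ¬(□¬a ∨ (c → (c ∨ b))):
1. ¬(□¬a ∨ (c → (c ∨ b))), w0
2. ¬□¬a, w0
3. ¬(c → (c ∨ b)), w0
4. c, w0
5. ¬(c ∨ b), w0
6. ¬c, w0
7. ¬b, w0
Branch closes: c and ¬c both at w0.
All branches of the negation close; one closing branch shown above.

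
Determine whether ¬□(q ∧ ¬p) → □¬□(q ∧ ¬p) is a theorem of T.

Tableau for the negation ¬(¬□(q ∧ ¬p) → □¬□(q ∧ ¬p)):
1. ¬(¬□(q ∧ ¬p) → □¬□(q ∧ ¬p)), u
2. ¬□(q ∧ ¬p), u   [¬→-rule on 1]
3. ¬□¬□(q ∧ ¬p), u   [¬→-rule on 1]
4. ¬(q ∧ ¬p), v   [¬□-rule on 2: fresh world v, uRv]
5. p, v   [¬∧-rule on 4 (branches; this branch)]
6. □(q ∧ ¬p), w   [¬□-rule on 3: fresh world w, uRw]
7. q ∧ ¬p, w   [□-rule on 6 via wRw]
8. q, w   [∧-rule on 7]
9. ¬p, w   [∧-rule on 7]
Accessibility: uRu, uRv, uRw, vRv, wRw
The negation has an open branch (countermodel exists).

Invalid (countermodel exists)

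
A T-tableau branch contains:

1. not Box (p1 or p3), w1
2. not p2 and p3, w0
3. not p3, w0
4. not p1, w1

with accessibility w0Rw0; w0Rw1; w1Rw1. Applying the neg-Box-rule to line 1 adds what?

a fresh world w2 with w1Rw2, and not (p1 or p3) at w2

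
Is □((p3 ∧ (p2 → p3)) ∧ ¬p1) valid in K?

Not valid

Tableau for the negation ¬□((p3 ∧ (p2 → p3)) ∧ ¬p1):
1. ¬□((p3 ∧ (p2 → p3)) ∧ ¬p1), w0
2. ¬((p3 ∧ (p2 → p3)) ∧ ¬p1), w1
3. p1, w1
Accessibility: w0Rw1
The negation has an open branch (countermodel exists).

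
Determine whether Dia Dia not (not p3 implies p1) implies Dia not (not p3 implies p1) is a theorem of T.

Tableau for the negation not (Dia Dia not (not p3 implies p1) implies Dia not (not p3 implies p1)):
1. not (Dia Dia not (not p3 implies p1) implies Dia not (not p3 implies p1)), u
2. Dia Dia not (not p3 implies p1), u   [neg-implies-rule on 1]
3. not Dia not (not p3 implies p1), u   [neg-implies-rule on 1]
4. not p3 implies p1, u   [neg-Dia-rule on 3 via uRu]
5. p1, u   [implies-rule on 4 (branches; this branch)]
6. Dia not (not p3 implies p1), v   [Dia-rule on 2: fresh world v, uRv]
7. not p3 implies p1, v   [neg-Dia-rule on 3 via uRv]
8. p1, v   [implies-rule on 7 (branches; this branch)]
9. not (not p3 implies p1), w   [Dia-rule on 6: fresh world w, vRw]
10. not p3, w   [neg-implies-rule on 9]
11. not p1, w   [neg-implies-rule on 9]
Accessibility: uRu, uRv, vRv, vRw, wRw
The negation has an open branch (countermodel exists).

Not valid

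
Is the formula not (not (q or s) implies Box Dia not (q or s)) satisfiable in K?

1. not (not (q or s) implies Box Dia not (q or s)), 0
2. not (q or s), 0
3. not Box Dia not (q or s), 0
4. not q, 0
5. not s, 0
6. not Dia not (q or s), 1
Accessibility: 0R1

Yes, satisfiable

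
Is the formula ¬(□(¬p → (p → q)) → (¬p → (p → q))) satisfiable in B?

No, unsatisfiable

1. ¬(□(¬p → (p → q)) → (¬p → (p → q))), u
2. □(¬p → (p → q)), u
3. ¬(¬p → (p → q)), u
4. ¬p, u
5. ¬(p → q), u
6. p, u
7. ¬q, u
Accessibility: uRu
Branch closes: p and ¬p both at u.
Every branch closes; the branch above is one of them.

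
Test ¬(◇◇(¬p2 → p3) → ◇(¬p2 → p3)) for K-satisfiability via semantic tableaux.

Satisfiable (open branch found)

1. ¬(◇◇(¬p2 → p3) → ◇(¬p2 → p3)), u
2. ◇◇(¬p2 → p3), u   [¬→-rule on 1]
3. ¬◇(¬p2 → p3), u   [¬→-rule on 1]
4. ◇(¬p2 → p3), v   [◇-rule on 2: fresh world v, uRv]
5. ¬(¬p2 → p3), v   [¬◇-rule on 3 via uRv]
6. ¬p2, v   [¬→-rule on 5]
7. ¬p3, v   [¬→-rule on 5]
8. ¬p2 → p3, w   [◇-rule on 4: fresh world w, vRw]
9. p3, w   [→-rule on 8 (branches; this branch)]
Accessibility: uRv, vRw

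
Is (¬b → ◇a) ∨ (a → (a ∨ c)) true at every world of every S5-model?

Valid in S5

Tableau for the negation ¬((¬b → ◇a) ∨ (a → (a ∨ c))):
1. ¬((¬b → ◇a) ∨ (a → (a ∨ c))), 0
2. ¬(¬b → ◇a), 0   [¬∨-rule on 1]
3. ¬(a → (a ∨ c)), 0   [¬∨-rule on 1]
4. ¬b, 0   [¬→-rule on 2]
5. ¬◇a, 0   [¬→-rule on 2]
6. a, 0   [¬→-rule on 3]
7. ¬(a ∨ c), 0   [¬→-rule on 3]
8. ¬a, 0   [¬∨-rule on 7]
9. ¬c, 0   [¬∨-rule on 7]
Accessibility: 0R0
Branch closes: a and ¬a both at 0.
All branches of the negation close; one closing branch shown above.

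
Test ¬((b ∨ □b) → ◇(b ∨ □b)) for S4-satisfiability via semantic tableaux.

No, unsatisfiable

1. ¬((b ∨ □b) → ◇(b ∨ □b)), 0
2. b ∨ □b, 0
3. ¬◇(b ∨ □b), 0
4. ¬(b ∨ □b), 0
5. ¬b, 0
6. ¬□b, 0
7. □b, 0
8. b, 0
Accessibility: 0R0
Branch closes: b and ¬b both at 0.
(One branch shown.) All branches close.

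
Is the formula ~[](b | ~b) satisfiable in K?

Unsatisfiable

1. ~[](b | ~b), 0
2. ~(b | ~b), 1   [~[]-rule on 1: fresh world 1, 0R1]
3. ~b, 1   [~|-rule on 2]
4. b, 1   [~|-rule on 2]
Accessibility: 0R1
Branch closes: b and ~b both at 1.
(One branch shown.) All branches close.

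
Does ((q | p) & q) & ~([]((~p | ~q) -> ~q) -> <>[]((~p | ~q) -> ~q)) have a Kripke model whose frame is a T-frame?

1. ((q | p) & q) & ~([]((~p | ~q) -> ~q) -> <>[]((~p | ~q) -> ~q)), u
2. (q | p) & q, u
3. ~([]((~p | ~q) -> ~q) -> <>[]((~p | ~q) -> ~q)), u
4. q | p, u
5. q, u
6. []((~p | ~q) -> ~q), u
7. ~<>[]((~p | ~q) -> ~q), u
8. (~p | ~q) -> ~q, u
9. ~[]((~p | ~q) -> ~q), u
10. p, u
11. ~(~p | ~q), u
12. ~((~p | ~q) -> ~q), v
13. ~p | ~q, v
14. q, v
15. (~p | ~q) -> ~q, v
16. ~[]((~p | ~q) -> ~q), v
17. ~p, v
18. ~(~p | ~q), v
19. p, v
Accessibility: uRu, uRv, vRv
Branch closes: p and ~p both at v.
(One branch shown.) All branches close.

No, unsatisfiable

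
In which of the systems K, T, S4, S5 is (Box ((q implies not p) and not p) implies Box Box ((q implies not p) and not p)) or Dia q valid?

S4, S5

T-tableau for the negation not ((Box ((q implies not p) and not p) implies Box Box ((q implies not p) and not p)) or Dia q):
1. not ((Box ((q implies not p) and not p) implies Box Box ((q implies not p) and not p)) or Dia q), u
2. not (Box ((q implies not p) and not p) implies Box Box ((q implies not p) and not p)), u
3. not Dia q, u
4. Box ((q implies not p) and not p), u
5. not Box Box ((q implies not p) and not p), u
6. not q, u
7. (q implies not p) and not p, u
8. q implies not p, u
9. not p, u
10. not Box ((q implies not p) and not p), v
11. not q, v
12. (q implies not p) and not p, v
13. q implies not p, v
14. not p, v
15. not ((q implies not p) and not p), w
16. p, w
Accessibility: uRu, uRv, vRv, vRw, wRw
Complete open branch: countermodel on a T-frame, so not valid in T, nor in K (the same frame is also a K-frame).
S4-tableau for the negation not ((Box ((q implies not p) and not p) implies Box Box ((q implies not p) and not p)) or Dia q):
1. not ((Box ((q implies not p) and not p) implies Box Box ((q implies not p) and not p)) or Dia q), u
2. not (Box ((q implies not p) and not p) implies Box Box ((q implies not p) and not p)), u
3. not Dia q, u
4. Box ((q implies not p) and not p), u
5. not Box Box ((q implies not p) and not p), u
6. not q, u
7. (q implies not p) and not p, u
8. q implies not p, u
9. not p, u
10. not Box ((q implies not p) and not p), v
11. not q, v
12. (q implies not p) and not p, v
13. q implies not p, v
14. not p, v
15. not ((q implies not p) and not p), w
16. not q, w
17. (q implies not p) and not p, w
18. q implies not p, w
19. not p, w
20. not (q implies not p), w
21. q, w
22. p, w
Accessibility: uRu, uRv, uRw, vRv, vRw, wRw
Branch closes: q and not q both at w.
Every branch closes (one shown): valid in S4, hence also in S5 (every theorem of S4 is a theorem of S5).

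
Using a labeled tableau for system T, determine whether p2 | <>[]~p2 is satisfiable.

1. p2 | <>[]~p2, u
2. <>[]~p2, u
3. []~p2, v
4. ~p2, v
Accessibility: uRu, uRv, vRv

Satisfiable (open branch found)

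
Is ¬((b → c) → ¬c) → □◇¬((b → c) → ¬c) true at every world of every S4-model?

Not valid

Tableau for the negation ¬(¬((b → c) → ¬c) → □◇¬((b → c) → ¬c)):
1. ¬(¬((b → c) → ¬c) → □◇¬((b → c) → ¬c)), 0
2. ¬((b → c) → ¬c), 0   [¬→-rule on 1]
3. ¬□◇¬((b → c) → ¬c), 0   [¬→-rule on 1]
4. b → c, 0   [¬→-rule on 2]
5. c, 0   [¬→-rule on 2]
6. ¬◇¬((b → c) → ¬c), 1   [¬□-rule on 3: fresh world 1, 0R1]
7. (b → c) → ¬c, 1   [¬◇-rule on 6 via 1R1]
8. ¬c, 1   [→-rule on 7 (branches; this branch)]
Accessibility: 0R0, 0R1, 1R1
The negation has an open branch (countermodel exists).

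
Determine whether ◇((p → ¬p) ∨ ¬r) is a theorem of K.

Tableau for the negation ¬◇((p → ¬p) ∨ ¬r):
1. ¬◇((p → ¬p) ∨ ¬r), u
The negation has an open branch (countermodel exists).

Not valid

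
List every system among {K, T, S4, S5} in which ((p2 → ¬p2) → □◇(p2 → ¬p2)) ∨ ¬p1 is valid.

S4-tableau for the negation ¬(((p2 → ¬p2) → □◇(p2 → ¬p2)) ∨ ¬p1):
1. ¬(((p2 → ¬p2) → □◇(p2 → ¬p2)) ∨ ¬p1), 0
2. ¬((p2 → ¬p2) → □◇(p2 → ¬p2)), 0
3. p1, 0
4. p2 → ¬p2, 0
5. ¬□◇(p2 → ¬p2), 0
6. ¬p2, 0
7. ¬◇(p2 → ¬p2), 1
8. ¬(p2 → ¬p2), 1
9. p2, 1
Accessibility: 0R0, 0R1, 1R1
Complete open branch: countermodel on an S4-frame, so not valid in S4, nor in K, T (the same frame is also a K-frame and a T-frame).
S5-tableau for the negation ¬(((p2 → ¬p2) → □◇(p2 → ¬p2)) ∨ ¬p1):
1. ¬(((p2 → ¬p2) → □◇(p2 → ¬p2)) ∨ ¬p1), 0
2. ¬((p2 → ¬p2) → □◇(p2 → ¬p2)), 0
3. p1, 0
4. p2 → ¬p2, 0
5. ¬□◇(p2 → ¬p2), 0
6. ¬p2, 0
7. ¬◇(p2 → ¬p2), 1
8. ¬(p2 → ¬p2), 0
9. p2, 0
Accessibility: 0R0, 0R1, 1R0, 1R1
Branch closes: p2 and ¬p2 both at 0.
Every branch closes (one shown): valid in S5.

S5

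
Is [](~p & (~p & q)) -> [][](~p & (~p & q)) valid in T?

Tableau for the negation ~([](~p & (~p & q)) -> [][](~p & (~p & q))):
1. ~([](~p & (~p & q)) -> [][](~p & (~p & q))), w0
2. [](~p & (~p & q)), w0
3. ~[][](~p & (~p & q)), w0
4. ~p & (~p & q), w0
5. ~p, w0
6. ~p & q, w0
7. q, w0
8. ~[](~p & (~p & q)), w1
9. ~p & (~p & q), w1
10. ~p, w1
11. ~p & q, w1
12. q, w1
13. ~(~p & (~p & q)), w2
14. ~(~p & q), w2
15. ~q, w2
Accessibility: w0Rw0, w0Rw1, w1Rw1, w1Rw2, w2Rw2
The negation has an open branch (countermodel exists).

No, not valid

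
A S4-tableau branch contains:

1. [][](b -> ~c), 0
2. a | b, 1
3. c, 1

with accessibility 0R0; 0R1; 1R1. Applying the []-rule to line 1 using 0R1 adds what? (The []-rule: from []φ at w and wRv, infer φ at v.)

[](b -> ~c), 1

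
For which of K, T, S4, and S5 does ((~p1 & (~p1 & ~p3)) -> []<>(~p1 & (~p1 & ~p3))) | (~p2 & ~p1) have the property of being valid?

S4-tableau for the negation ~(((~p1 & (~p1 & ~p3)) -> []<>(~p1 & (~p1 & ~p3))) | (~p2 & ~p1)):
1. ~(((~p1 & (~p1 & ~p3)) -> []<>(~p1 & (~p1 & ~p3))) | (~p2 & ~p1)), w0
2. ~((~p1 & (~p1 & ~p3)) -> []<>(~p1 & (~p1 & ~p3))), w0   [~|-rule on 1]
3. ~(~p2 & ~p1), w0   [~|-rule on 1]
4. ~p1 & (~p1 & ~p3), w0   [~->-rule on 2]
5. ~[]<>(~p1 & (~p1 & ~p3)), w0   [~->-rule on 2]
6. ~p1, w0   [&-rule on 4]
7. ~p1 & ~p3, w0   [&-rule on 4]
8. ~p3, w0   [&-rule on 7]
9. p2, w0   [~&-rule on 3 (branches; this branch)]
10. ~<>(~p1 & (~p1 & ~p3)), w1   [~[]-rule on 5: fresh world w1, w0Rw1]
11. ~(~p1 & (~p1 & ~p3)), w1   [~<>-rule on 10 via w1Rw1]
12. ~(~p1 & ~p3), w1   [~&-rule on 11 (branches; this branch)]
13. p3, w1   [~&-rule on 12 (branches; this branch)]
Accessibility: w0Rw0, w0Rw1, w1Rw1
Complete open branch: countermodel on an S4-frame, so not valid in S4, nor in K, T (the same frame is also a K-frame and a T-frame).
S5-tableau for the negation ~(((~p1 & (~p1 & ~p3)) -> []<>(~p1 & (~p1 & ~p3))) | (~p2 & ~p1)):
1. ~(((~p1 & (~p1 & ~p3)) -> []<>(~p1 & (~p1 & ~p3))) | (~p2 & ~p1)), w0
2. ~((~p1 & (~p1 & ~p3)) -> []<>(~p1 & (~p1 & ~p3))), w0   [~|-rule on 1]
3. ~(~p2 & ~p1), w0   [~|-rule on 1]
4. ~p1 & (~p1 & ~p3), w0   [~->-rule on 2]
5. ~[]<>(~p1 & (~p1 & ~p3)), w0   [~->-rule on 2]
6. ~p1, w0   [&-rule on 4]
7. ~p1 & ~p3, w0   [&-rule on 4]
8. ~p3, w0   [&-rule on 7]
9. p2, w0   [~&-rule on 3 (branches; this branch)]
10. ~<>(~p1 & (~p1 & ~p3)), w1   [~[]-rule on 5: fresh world w1, w0Rw1]
11. ~(~p1 & (~p1 & ~p3)), w0   [~<>-rule on 10 via w1Rw0]
12. ~(~p1 & (~p1 & ~p3)), w1   [~<>-rule on 10 via w1Rw1]
13. ~(~p1 & ~p3), w0   [~&-rule on 11 (branches; this branch)]
14. ~(~p1 & ~p3), w1   [~&-rule on 12 (branches; this branch)]
15. p3, w0   [~&-rule on 13 (branches; this branch)]
Accessibility: w0Rw0, w0Rw1, w1Rw0, w1Rw1
Branch closes: p3 and ~p3 both at w0.
Every branch closes (one shown): valid in S5.

S5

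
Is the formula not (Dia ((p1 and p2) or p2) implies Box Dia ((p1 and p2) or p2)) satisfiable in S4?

Satisfiable (open branch found)

1. not (Dia ((p1 and p2) or p2) implies Box Dia ((p1 and p2) or p2)), 0
2. Dia ((p1 and p2) or p2), 0
3. not Box Dia ((p1 and p2) or p2), 0
4. (p1 and p2) or p2, 1
5. p2, 1
6. not Dia ((p1 and p2) or p2), 2
7. not ((p1 and p2) or p2), 2
8. not (p1 and p2), 2
9. not p2, 2
Accessibility: 0R0, 0R1, 0R2, 1R1, 2R2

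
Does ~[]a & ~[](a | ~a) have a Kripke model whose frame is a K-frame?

Unsatisfiable

1. ~[]a & ~[](a | ~a), u
2. ~[]a, u
3. ~[](a | ~a), u
4. ~a, v
5. ~(a | ~a), w
6. ~a, w
7. a, w
Accessibility: uRv, uRw
Branch closes: a and ~a both at w.
Every branch closes; the branch above is one of them.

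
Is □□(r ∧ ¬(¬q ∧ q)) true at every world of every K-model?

No, not valid

Tableau for the negation ¬□□(r ∧ ¬(¬q ∧ q)):
1. ¬□□(r ∧ ¬(¬q ∧ q)), u
2. ¬□(r ∧ ¬(¬q ∧ q)), v
3. ¬(r ∧ ¬(¬q ∧ q)), w
4. ¬r, w
Accessibility: uRv, vRw
The negation has an open branch (countermodel exists).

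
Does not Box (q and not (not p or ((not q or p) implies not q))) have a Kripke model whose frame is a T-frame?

1. not Box (q and not (not p or ((not q or p) implies not q))), w0
2. not (q and not (not p or ((not q or p) implies not q))), w1
3. not p or ((not q or p) implies not q), w1
4. (not q or p) implies not q, w1
5. not q, w1
Accessibility: w0Rw0, w0Rw1, w1Rw1

Satisfiable (open branch found)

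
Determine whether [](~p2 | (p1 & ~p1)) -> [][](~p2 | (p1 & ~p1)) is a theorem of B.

Tableau for the negation ~([](~p2 | (p1 & ~p1)) -> [][](~p2 | (p1 & ~p1))):
1. ~([](~p2 | (p1 & ~p1)) -> [][](~p2 | (p1 & ~p1))), 0
2. [](~p2 | (p1 & ~p1)), 0   [~->-rule on 1]
3. ~[][](~p2 | (p1 & ~p1)), 0   [~->-rule on 1]
4. ~p2 | (p1 & ~p1), 0   [[]-rule on 2 via 0R0]
5. ~p2, 0   [|-rule on 4 (branches; this branch)]
6. ~[](~p2 | (p1 & ~p1)), 1   [~[]-rule on 3: fresh world 1, 0R1]
7. ~p2 | (p1 & ~p1), 1   [[]-rule on 2 via 0R1]
8. ~p2, 1   [|-rule on 7 (branches; this branch)]
9. ~(~p2 | (p1 & ~p1)), 2   [~[]-rule on 6: fresh world 2, 1R2]
10. p2, 2   [~|-rule on 9]
11. ~(p1 & ~p1), 2   [~|-rule on 9]
12. p1, 2   [~&-rule on 11 (branches; this branch)]
Accessibility: 0R0, 0R1, 1R0, 1R1, 1R2, 2R1, 2R2
The negation has an open branch (countermodel exists).

Invalid (countermodel exists)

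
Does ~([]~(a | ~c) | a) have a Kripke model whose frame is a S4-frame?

1. ~([]~(a | ~c) | a), w0
2. ~[]~(a | ~c), w0
3. ~a, w0
4. a | ~c, w1
5. ~c, w1
Accessibility: w0Rw0, w0Rw1, w1Rw1

Satisfiable (open branch found)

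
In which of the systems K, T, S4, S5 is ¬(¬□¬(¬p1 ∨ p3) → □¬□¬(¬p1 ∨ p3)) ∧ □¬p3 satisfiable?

K, T, S4

S4-tableau for the formula:
1. ¬(¬□¬(¬p1 ∨ p3) → □¬□¬(¬p1 ∨ p3)) ∧ □¬p3, u
2. ¬(¬□¬(¬p1 ∨ p3) → □¬□¬(¬p1 ∨ p3)), u
3. □¬p3, u
4. ¬□¬(¬p1 ∨ p3), u
5. ¬□¬□¬(¬p1 ∨ p3), u
6. ¬p3, u
7. ¬p1 ∨ p3, v
8. ¬p3, v
9. ¬p1, v
10. □¬(¬p1 ∨ p3), w
11. ¬p3, w
12. ¬(¬p1 ∨ p3), w
13. p1, w
Accessibility: uRu, uRv, uRw, vRv, wRw
Complete open branch: satisfiable in S4, hence also in K, T (this S4-model is also a K-model and a T-model).
S5-tableau for the formula:
1. ¬(¬□¬(¬p1 ∨ p3) → □¬□¬(¬p1 ∨ p3)) ∧ □¬p3, u
2. ¬(¬□¬(¬p1 ∨ p3) → □¬□¬(¬p1 ∨ p3)), u
3. □¬p3, u
4. ¬□¬(¬p1 ∨ p3), u
5. ¬□¬□¬(¬p1 ∨ p3), u
6. ¬p3, u
7. ¬p1 ∨ p3, v
8. ¬p3, v
9. ¬p1, v
10. □¬(¬p1 ∨ p3), w
11. ¬p3, w
12. ¬(¬p1 ∨ p3), u
13. p1, u
14. ¬(¬p1 ∨ p3), v
15. p1, v
Accessibility: uRu, uRv, uRw, vRu, vRv, vRw, wRu, wRv, wRw
Branch closes: p1 and ¬p1 both at v.
Every branch closes (one shown): unsatisfiable in S5.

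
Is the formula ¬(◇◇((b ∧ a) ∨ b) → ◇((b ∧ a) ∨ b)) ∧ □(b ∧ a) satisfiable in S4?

1. ¬(◇◇((b ∧ a) ∨ b) → ◇((b ∧ a) ∨ b)) ∧ □(b ∧ a), w0
2. ¬(◇◇((b ∧ a) ∨ b) → ◇((b ∧ a) ∨ b)), w0
3. □(b ∧ a), w0
4. ◇◇((b ∧ a) ∨ b), w0
5. ¬◇((b ∧ a) ∨ b), w0
6. b ∧ a, w0
7. b, w0
8. a, w0
9. ¬((b ∧ a) ∨ b), w0
10. ¬(b ∧ a), w0
11. ¬b, w0
Accessibility: w0Rw0
Branch closes: b and ¬b both at w0.
Every branch closes; the branch above is one of them.

Unsatisfiable (every branch closes)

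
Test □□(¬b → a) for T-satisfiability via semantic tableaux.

Yes, satisfiable

1. □□(¬b → a), w0
2. □(¬b → a), w0   [□-rule on 1 via w0Rw0]
3. ¬b → a, w0   [□-rule on 2 via w0Rw0]
4. a, w0   [→-rule on 3 (branches; this branch)]
Accessibility: w0Rw0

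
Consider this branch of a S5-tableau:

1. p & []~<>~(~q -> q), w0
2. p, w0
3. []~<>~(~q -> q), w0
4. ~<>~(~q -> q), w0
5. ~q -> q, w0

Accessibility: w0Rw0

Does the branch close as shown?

No atom appears with both signs at the same world.

No, open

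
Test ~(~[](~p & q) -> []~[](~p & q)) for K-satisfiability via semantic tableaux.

Yes, satisfiable

1. ~(~[](~p & q) -> []~[](~p & q)), 0
2. ~[](~p & q), 0
3. ~[]~[](~p & q), 0
4. ~(~p & q), 1
5. ~q, 1
6. [](~p & q), 2
Accessibility: 0R1, 0R2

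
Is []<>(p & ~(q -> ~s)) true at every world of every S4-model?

Invalid (countermodel exists)

Tableau for the negation ~[]<>(p & ~(q -> ~s)):
1. ~[]<>(p & ~(q -> ~s)), u
2. ~<>(p & ~(q -> ~s)), v   [~[]-rule on 1: fresh world v, uRv]
3. ~(p & ~(q -> ~s)), v   [~<>-rule on 2 via vRv]
4. q -> ~s, v   [~&-rule on 3 (branches; this branch)]
5. ~s, v   [->-rule on 4 (branches; this branch)]
Accessibility: uRu, uRv, vRv
The negation has an open branch (countermodel exists).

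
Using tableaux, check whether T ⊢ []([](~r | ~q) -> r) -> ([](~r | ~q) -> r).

Tableau for the negation ~([]([](~r | ~q) -> r) -> ([](~r | ~q) -> r)):
1. ~([]([](~r | ~q) -> r) -> ([](~r | ~q) -> r)), 0
2. []([](~r | ~q) -> r), 0
3. ~([](~r | ~q) -> r), 0
4. [](~r | ~q), 0
5. ~r, 0
6. [](~r | ~q) -> r, 0
7. ~r | ~q, 0
8. ~[](~r | ~q), 0
9. ~q, 0
10. ~(~r | ~q), 1
11. r, 1
12. q, 1
13. [](~r | ~q) -> r, 1
14. ~r | ~q, 1
15. ~q, 1
Accessibility: 0R0, 0R1, 1R1
Branch closes: q and ~q both at 1.
Every branch of the negation's tableau closes; the branch above is one of them.

Valid in T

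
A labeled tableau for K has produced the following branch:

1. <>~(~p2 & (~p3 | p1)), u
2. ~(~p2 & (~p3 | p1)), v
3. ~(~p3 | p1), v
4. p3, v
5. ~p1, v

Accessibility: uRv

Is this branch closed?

No, open

No atom appears with both signs at the same world.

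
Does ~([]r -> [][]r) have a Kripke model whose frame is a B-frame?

Yes, satisfiable

1. ~([]r -> [][]r), w0
2. []r, w0   [~->-rule on 1]
3. ~[][]r, w0   [~->-rule on 1]
4. r, w0   [[]-rule on 2 via w0Rw0]
5. ~[]r, w1   [~[]-rule on 3: fresh world w1, w0Rw1]
6. r, w1   [[]-rule on 2 via w0Rw1]
7. ~r, w2   [~[]-rule on 5: fresh world w2, w1Rw2]
Accessibility: w0Rw0, w0Rw1, w1Rw0, w1Rw1, w1Rw2, w2Rw1, w2Rw2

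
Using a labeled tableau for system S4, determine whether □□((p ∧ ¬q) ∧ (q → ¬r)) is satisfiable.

Satisfiable (open branch found)

1. □□((p ∧ ¬q) ∧ (q → ¬r)), 0
2. □((p ∧ ¬q) ∧ (q → ¬r)), 0
3. (p ∧ ¬q) ∧ (q → ¬r), 0
4. p ∧ ¬q, 0
5. q → ¬r, 0
6. p, 0
7. ¬q, 0
8. ¬r, 0
Accessibility: 0R0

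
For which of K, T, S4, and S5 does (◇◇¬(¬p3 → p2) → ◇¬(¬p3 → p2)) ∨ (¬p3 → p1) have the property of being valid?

S4, S5

S4-tableau for the negation ¬((◇◇¬(¬p3 → p2) → ◇¬(¬p3 → p2)) ∨ (¬p3 → p1)):
1. ¬((◇◇¬(¬p3 → p2) → ◇¬(¬p3 → p2)) ∨ (¬p3 → p1)), 0
2. ¬(◇◇¬(¬p3 → p2) → ◇¬(¬p3 → p2)), 0   [¬∨-rule on 1]
3. ¬(¬p3 → p1), 0   [¬∨-rule on 1]
4. ◇◇¬(¬p3 → p2), 0   [¬→-rule on 2]
5. ¬◇¬(¬p3 → p2), 0   [¬→-rule on 2]
6. ¬p3, 0   [¬→-rule on 3]
7. ¬p1, 0   [¬→-rule on 3]
8. ¬p3 → p2, 0   [¬◇-rule on 5 via 0R0]
9. p2, 0   [→-rule on 8 (branches; this branch)]
10. ◇¬(¬p3 → p2), 1   [◇-rule on 4: fresh world 1, 0R1]
11. ¬p3 → p2, 1   [¬◇-rule on 5 via 0R1]
12. p2, 1   [→-rule on 11 (branches; this branch)]
13. ¬(¬p3 → p2), 2   [◇-rule on 10: fresh world 2, 1R2]
14. ¬p3, 2   [¬→-rule on 13]
15. ¬p2, 2   [¬→-rule on 13]
16. ¬p3 → p2, 2   [¬◇-rule on 5 via 0R2]
17. p2, 2   [→-rule on 16 (branches; this branch)]
Accessibility: 0R0, 0R1, 0R2, 1R1, 1R2, 2R2
Branch closes: p2 and ¬p2 both at 2.
Every branch closes (one shown): valid in S4, hence also in S5 (every theorem of S4 is a theorem of S5).
T-tableau for the negation ¬((◇◇¬(¬p3 → p2) → ◇¬(¬p3 → p2)) ∨ (¬p3 → p1)):
1. ¬((◇◇¬(¬p3 → p2) → ◇¬(¬p3 → p2)) ∨ (¬p3 → p1)), 0
2. ¬(◇◇¬(¬p3 → p2) → ◇¬(¬p3 → p2)), 0   [¬∨-rule on 1]
3. ¬(¬p3 → p1), 0   [¬∨-rule on 1]
4. ◇◇¬(¬p3 → p2), 0   [¬→-rule on 2]
5. ¬◇¬(¬p3 → p2), 0   [¬→-rule on 2]
6. ¬p3, 0   [¬→-rule on 3]
7. ¬p1, 0   [¬→-rule on 3]
8. ¬p3 → p2, 0   [¬◇-rule on 5 via 0R0]
9. p2, 0   [→-rule on 8 (branches; this branch)]
10. ◇¬(¬p3 → p2), 1   [◇-rule on 4: fresh world 1, 0R1]
11. ¬p3 → p2, 1   [¬◇-rule on 5 via 0R1]
12. p2, 1   [→-rule on 11 (branches; this branch)]
13. ¬(¬p3 → p2), 2   [◇-rule on 10: fresh world 2, 1R2]
14. ¬p3, 2   [¬→-rule on 13]
15. ¬p2, 2   [¬→-rule on 13]
Accessibility: 0R0, 0R1, 1R1, 1R2, 2R2
Complete open branch: countermodel on a T-frame, so not valid in T, nor in K (the same frame is also a K-frame).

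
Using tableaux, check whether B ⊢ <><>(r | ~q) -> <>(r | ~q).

Invalid (countermodel exists)

Tableau for the negation ~(<><>(r | ~q) -> <>(r | ~q)):
1. ~(<><>(r | ~q) -> <>(r | ~q)), 0
2. <><>(r | ~q), 0   [~->-rule on 1]
3. ~<>(r | ~q), 0   [~->-rule on 1]
4. ~(r | ~q), 0   [~<>-rule on 3 via 0R0]
5. ~r, 0   [~|-rule on 4]
6. q, 0   [~|-rule on 4]
7. <>(r | ~q), 1   [<>-rule on 2: fresh world 1, 0R1]
8. ~(r | ~q), 1   [~<>-rule on 3 via 0R1]
9. ~r, 1   [~|-rule on 8]
10. q, 1   [~|-rule on 8]
11. r | ~q, 2   [<>-rule on 7: fresh world 2, 1R2]
12. ~q, 2   [|-rule on 11 (branches; this branch)]
Accessibility: 0R0, 0R1, 1R0, 1R1, 1R2, 2R1, 2R2
The negation has an open branch (countermodel exists).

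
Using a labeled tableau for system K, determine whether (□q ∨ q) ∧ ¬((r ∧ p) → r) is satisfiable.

1. (□q ∨ q) ∧ ¬((r ∧ p) → r), 0
2. □q ∨ q, 0   [∧-rule on 1]
3. ¬((r ∧ p) → r), 0   [∧-rule on 1]
4. r ∧ p, 0   [¬→-rule on 3]
5. ¬r, 0   [¬→-rule on 3]
6. r, 0   [∧-rule on 4]
7. p, 0   [∧-rule on 4]
Branch closes: r and ¬r both at 0.
Every branch closes; the branch above is one of them.

Unsatisfiable (every branch closes)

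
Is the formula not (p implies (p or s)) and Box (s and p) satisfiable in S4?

1. not (p implies (p or s)) and Box (s and p), w0
2. not (p implies (p or s)), w0
3. Box (s and p), w0
4. p, w0
5. not (p or s), w0
6. not p, w0
7. not s, w0
Accessibility: w0Rw0
Branch closes: p and not p both at w0.
All branches of the tableau close; one closing branch shown above.

Unsatisfiable (every branch closes)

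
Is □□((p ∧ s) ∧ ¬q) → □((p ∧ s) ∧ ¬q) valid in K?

No, not valid

Tableau for the negation ¬(□□((p ∧ s) ∧ ¬q) → □((p ∧ s) ∧ ¬q)):
1. ¬(□□((p ∧ s) ∧ ¬q) → □((p ∧ s) ∧ ¬q)), u
2. □□((p ∧ s) ∧ ¬q), u
3. ¬□((p ∧ s) ∧ ¬q), u
4. ¬((p ∧ s) ∧ ¬q), v
5. □((p ∧ s) ∧ ¬q), v
6. q, v
Accessibility: uRv
The negation has an open branch (countermodel exists).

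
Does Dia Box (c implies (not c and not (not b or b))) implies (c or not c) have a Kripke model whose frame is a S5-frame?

Satisfiable

1. Dia Box (c implies (not c and not (not b or b))) implies (c or not c), w0
2. c or not c, w0
3. not c, w0
Accessibility: w0Rw0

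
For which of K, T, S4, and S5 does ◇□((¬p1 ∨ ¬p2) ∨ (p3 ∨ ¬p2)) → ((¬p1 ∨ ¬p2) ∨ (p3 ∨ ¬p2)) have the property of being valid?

S5

S4-tableau for the negation ¬(◇□((¬p1 ∨ ¬p2) ∨ (p3 ∨ ¬p2)) → ((¬p1 ∨ ¬p2) ∨ (p3 ∨ ¬p2))):
1. ¬(◇□((¬p1 ∨ ¬p2) ∨ (p3 ∨ ¬p2)) → ((¬p1 ∨ ¬p2) ∨ (p3 ∨ ¬p2))), w0
2. ◇□((¬p1 ∨ ¬p2) ∨ (p3 ∨ ¬p2)), w0
3. ¬((¬p1 ∨ ¬p2) ∨ (p3 ∨ ¬p2)), w0
4. ¬(¬p1 ∨ ¬p2), w0
5. ¬(p3 ∨ ¬p2), w0
6. p1, w0
7. p2, w0
8. ¬p3, w0
9. □((¬p1 ∨ ¬p2) ∨ (p3 ∨ ¬p2)), w1
10. (¬p1 ∨ ¬p2) ∨ (p3 ∨ ¬p2), w1
11. p3 ∨ ¬p2, w1
12. ¬p2, w1
Accessibility: w0Rw0, w0Rw1, w1Rw1
Complete open branch: countermodel on an S4-frame, so not valid in S4, nor in K, T (the same frame is also a K-frame and a T-frame).
S5-tableau for the negation ¬(◇□((¬p1 ∨ ¬p2) ∨ (p3 ∨ ¬p2)) → ((¬p1 ∨ ¬p2) ∨ (p3 ∨ ¬p2))):
1. ¬(◇□((¬p1 ∨ ¬p2) ∨ (p3 ∨ ¬p2)) → ((¬p1 ∨ ¬p2) ∨ (p3 ∨ ¬p2))), w0
2. ◇□((¬p1 ∨ ¬p2) ∨ (p3 ∨ ¬p2)), w0
3. ¬((¬p1 ∨ ¬p2) ∨ (p3 ∨ ¬p2)), w0
4. ¬(¬p1 ∨ ¬p2), w0
5. ¬(p3 ∨ ¬p2), w0
6. p1, w0
7. p2, w0
8. ¬p3, w0
9. □((¬p1 ∨ ¬p2) ∨ (p3 ∨ ¬p2)), w1
10. (¬p1 ∨ ¬p2) ∨ (p3 ∨ ¬p2), w0
11. (¬p1 ∨ ¬p2) ∨ (p3 ∨ ¬p2), w1
12. p3 ∨ ¬p2, w0
13. p3 ∨ ¬p2, w1
14. ¬p2, w0
Accessibility: w0Rw0, w0Rw1, w1Rw0, w1Rw1
Branch closes: p2 and ¬p2 both at w0.
Every branch closes (one shown): valid in S5.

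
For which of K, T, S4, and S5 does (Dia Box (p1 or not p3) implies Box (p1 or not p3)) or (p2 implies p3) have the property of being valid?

S5

S4-tableau for the negation not ((Dia Box (p1 or not p3) implies Box (p1 or not p3)) or (p2 implies p3)):
1. not ((Dia Box (p1 or not p3) implies Box (p1 or not p3)) or (p2 implies p3)), 0
2. not (Dia Box (p1 or not p3) implies Box (p1 or not p3)), 0
3. not (p2 implies p3), 0
4. Dia Box (p1 or not p3), 0
5. not Box (p1 or not p3), 0
6. p2, 0
7. not p3, 0
8. Box (p1 or not p3), 1
9. p1 or not p3, 1
10. not p3, 1
11. not (p1 or not p3), 2
12. not p1, 2
13. p3, 2
Accessibility: 0R0, 0R1, 0R2, 1R1, 2R2
Complete open branch: countermodel on an S4-frame, so not valid in S4, nor in K, T (the same frame is also a K-frame and a T-frame).
S5-tableau for the negation not ((Dia Box (p1 or not p3) implies Box (p1 or not p3)) or (p2 implies p3)):
1. not ((Dia Box (p1 or not p3) implies Box (p1 or not p3)) or (p2 implies p3)), 0
2. not (Dia Box (p1 or not p3) implies Box (p1 or not p3)), 0
3. not (p2 implies p3), 0
4. Dia Box (p1 or not p3), 0
5. not Box (p1 or not p3), 0
6. p2, 0
7. not p3, 0
8. Box (p1 or not p3), 1
9. p1 or not p3, 0
10. p1 or not p3, 1
11. not p3, 1
12. not (p1 or not p3), 2
13. not p1, 2
14. p3, 2
15. p1 or not p3, 2
16. not p3, 2
Accessibility: 0R0, 0R1, 0R2, 1R0, 1R1, 1R2, 2R0, 2R1, 2R2
Branch closes: p3 and not p3 both at 2.
Every branch closes (one shown): valid in S5.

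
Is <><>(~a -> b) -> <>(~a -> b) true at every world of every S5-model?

Tableau for the negation ~(<><>(~a -> b) -> <>(~a -> b)):
1. ~(<><>(~a -> b) -> <>(~a -> b)), 0
2. <><>(~a -> b), 0   [~->-rule on 1]
3. ~<>(~a -> b), 0   [~->-rule on 1]
4. ~(~a -> b), 0   [~<>-rule on 3 via 0R0]
5. ~a, 0   [~->-rule on 4]
6. ~b, 0   [~->-rule on 4]
7. <>(~a -> b), 1   [<>-rule on 2: fresh world 1, 0R1]
8. ~(~a -> b), 1   [~<>-rule on 3 via 0R1]
9. ~a, 1   [~->-rule on 8]
10. ~b, 1   [~->-rule on 8]
11. ~a -> b, 2   [<>-rule on 7: fresh world 2, 1R2]
12. ~(~a -> b), 2   [~<>-rule on 3 via 0R2]
13. ~a, 2   [~->-rule on 12]
14. ~b, 2   [~->-rule on 12]
15. b, 2   [->-rule on 11 (branches; this branch)]
Accessibility: 0R0, 0R1, 0R2, 1R0, 1R1, 1R2, 2R0, 2R1, 2R2
Branch closes: b and ~b both at 2.
Every branch of the negation's tableau closes; the branch above is one of them.

Yes, valid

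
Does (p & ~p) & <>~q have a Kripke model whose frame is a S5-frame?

No, unsatisfiable

1. (p & ~p) & <>~q, 0
2. p & ~p, 0
3. <>~q, 0
4. p, 0
5. ~p, 0
Accessibility: 0R0
Branch closes: p and ~p both at 0.
Every branch closes; the branch above is one of them.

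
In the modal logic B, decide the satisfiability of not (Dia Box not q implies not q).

No, unsatisfiable

1. not (Dia Box not q implies not q), w0
2. Dia Box not q, w0
3. q, w0
4. Box not q, w1
5. not q, w0
Accessibility: w0Rw0, w0Rw1, w1Rw0, w1Rw1
Branch closes: q and not q both at w0.
All branches of the tableau close; one closing branch shown above.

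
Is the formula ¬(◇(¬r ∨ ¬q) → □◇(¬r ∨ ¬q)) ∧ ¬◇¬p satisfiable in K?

Satisfiable (open branch found)

1. ¬(◇(¬r ∨ ¬q) → □◇(¬r ∨ ¬q)) ∧ ¬◇¬p, w0
2. ¬(◇(¬r ∨ ¬q) → □◇(¬r ∨ ¬q)), w0
3. ¬◇¬p, w0
4. ◇(¬r ∨ ¬q), w0
5. ¬□◇(¬r ∨ ¬q), w0
6. ¬r ∨ ¬q, w1
7. p, w1
8. ¬q, w1
9. ¬◇(¬r ∨ ¬q), w2
10. p, w2
Accessibility: w0Rw1, w0Rw2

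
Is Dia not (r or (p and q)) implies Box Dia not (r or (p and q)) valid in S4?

Tableau for the negation not (Dia not (r or (p and q)) implies Box Dia not (r or (p and q))):
1. not (Dia not (r or (p and q)) implies Box Dia not (r or (p and q))), u
2. Dia not (r or (p and q)), u   [neg-implies-rule on 1]
3. not Box Dia not (r or (p and q)), u   [neg-implies-rule on 1]
4. not (r or (p and q)), v   [Dia-rule on 2: fresh world v, uRv]
5. not r, v   [neg-or-rule on 4]
6. not (p and q), v   [neg-or-rule on 4]
7. not q, v   [neg-and-rule on 6 (branches; this branch)]
8. not Dia not (r or (p and q)), w   [neg-Box-rule on 3: fresh world w, uRw]
9. r or (p and q), w   [neg-Dia-rule on 8 via wRw]
10. p and q, w   [or-rule on 9 (branches; this branch)]
11. p, w   [and-rule on 10]
12. q, w   [and-rule on 10]
Accessibility: uRu, uRv, uRw, vRv, wRw
The negation has an open branch (countermodel exists).

No, not valid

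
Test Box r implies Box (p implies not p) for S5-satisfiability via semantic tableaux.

Yes, satisfiable

1. Box r implies Box (p implies not p), u
2. Box (p implies not p), u
3. p implies not p, u
4. not p, u
Accessibility: uRu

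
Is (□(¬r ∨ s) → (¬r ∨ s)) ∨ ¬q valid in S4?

Tableau for the negation ¬((□(¬r ∨ s) → (¬r ∨ s)) ∨ ¬q):
1. ¬((□(¬r ∨ s) → (¬r ∨ s)) ∨ ¬q), w0
2. ¬(□(¬r ∨ s) → (¬r ∨ s)), w0
3. q, w0
4. □(¬r ∨ s), w0
5. ¬(¬r ∨ s), w0
6. r, w0
7. ¬s, w0
8. ¬r ∨ s, w0
9. s, w0
Accessibility: w0Rw0
Branch closes: s and ¬s both at w0.
Every branch of the negation's tableau closes; the branch above is one of them.

Yes, valid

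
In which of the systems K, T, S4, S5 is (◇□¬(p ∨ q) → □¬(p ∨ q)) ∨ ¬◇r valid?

S5

S4-tableau for the negation ¬((◇□¬(p ∨ q) → □¬(p ∨ q)) ∨ ¬◇r):
1. ¬((◇□¬(p ∨ q) → □¬(p ∨ q)) ∨ ¬◇r), 0
2. ¬(◇□¬(p ∨ q) → □¬(p ∨ q)), 0
3. ◇r, 0
4. ◇□¬(p ∨ q), 0
5. ¬□¬(p ∨ q), 0
6. r, 1
7. □¬(p ∨ q), 2
8. ¬(p ∨ q), 2
9. ¬p, 2
10. ¬q, 2
11. p ∨ q, 3
12. q, 3
Accessibility: 0R0, 0R1, 0R2, 0R3, 1R1, 2R2, 3R3
Complete open branch: countermodel on an S4-frame, so not valid in S4, nor in K, T (the same frame is also a K-frame and a T-frame).
S5-tableau for the negation ¬((◇□¬(p ∨ q) → □¬(p ∨ q)) ∨ ¬◇r):
1. ¬((◇□¬(p ∨ q) → □¬(p ∨ q)) ∨ ¬◇r), 0
2. ¬(◇□¬(p ∨ q) → □¬(p ∨ q)), 0
3. ◇r, 0
4. ◇□¬(p ∨ q), 0
5. ¬□¬(p ∨ q), 0
6. r, 1
7. □¬(p ∨ q), 2
8. ¬(p ∨ q), 0
9. ¬p, 0
10. ¬q, 0
11. ¬(p ∨ q), 1
12. ¬p, 1
13. ¬q, 1
14. ¬(p ∨ q), 2
15. ¬p, 2
16. ¬q, 2
17. p ∨ q, 3
18. ¬(p ∨ q), 3
19. ¬p, 3
20. ¬q, 3
21. q, 3
Accessibility: 0R0, 0R1, 0R2, 0R3, 1R0, 1R1, 1R2, 1R3, 2R0, 2R1, 2R2, 2R3, 3R0, 3R1, 3R2, 3R3
Branch closes: q and ¬q both at 3.
Every branch closes (one shown): valid in S5.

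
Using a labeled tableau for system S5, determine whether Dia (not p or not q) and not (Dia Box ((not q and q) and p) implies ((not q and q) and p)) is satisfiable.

1. Dia (not p or not q) and not (Dia Box ((not q and q) and p) implies ((not q and q) and p)), w0
2. Dia (not p or not q), w0
3. not (Dia Box ((not q and q) and p) implies ((not q and q) and p)), w0
4. Dia Box ((not q and q) and p), w0
5. not ((not q and q) and p), w0
6. not (not q and q), w0
7. not q, w0
8. not p or not q, w1
9. not q, w1
10. Box ((not q and q) and p), w2
11. (not q and q) and p, w0
12. not q and q, w0
13. p, w0
14. q, w0
Accessibility: w0Rw0, w0Rw1, w0Rw2, w1Rw0, w1Rw1, w1Rw2, w2Rw0, w2Rw1, w2Rw2
Branch closes: q and not q both at w0.
(One branch shown.) All branches close.

No, unsatisfiable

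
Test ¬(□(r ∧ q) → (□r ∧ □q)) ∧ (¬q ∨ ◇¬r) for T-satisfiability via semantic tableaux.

1. ¬(□(r ∧ q) → (□r ∧ □q)) ∧ (¬q ∨ ◇¬r), w0
2. ¬(□(r ∧ q) → (□r ∧ □q)), w0   [∧-rule on 1]
3. ¬q ∨ ◇¬r, w0   [∧-rule on 1]
4. □(r ∧ q), w0   [¬→-rule on 2]
5. ¬(□r ∧ □q), w0   [¬→-rule on 2]
6. r ∧ q, w0   [□-rule on 4 via w0Rw0]
7. r, w0   [∧-rule on 6]
8. q, w0   [∧-rule on 6]
9. ◇¬r, w0   [∨-rule on 3 (branches; this branch)]
10. ¬□q, w0   [¬∧-rule on 5 (branches; this branch)]
11. ¬r, w1   [◇-rule on 9: fresh world w1, w0Rw1]
12. r ∧ q, w1   [□-rule on 4 via w0Rw1]
13. r, w1   [∧-rule on 12]
14. q, w1   [∧-rule on 12]
Accessibility: w0Rw0, w0Rw1, w1Rw1
Branch closes: r and ¬r both at w1.
All branches of the tableau close; one closing branch shown above.

Unsatisfiable (every branch closes)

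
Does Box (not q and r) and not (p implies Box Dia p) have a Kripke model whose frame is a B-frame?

Unsatisfiable (every branch closes)

1. Box (not q and r) and not (p implies Box Dia p), 0
2. Box (not q and r), 0
3. not (p implies Box Dia p), 0
4. p, 0
5. not Box Dia p, 0
6. not q and r, 0
7. not q, 0
8. r, 0
9. not Dia p, 1
10. not q and r, 1
11. not q, 1
12. r, 1
13. not p, 0
Accessibility: 0R0, 0R1, 1R0, 1R1
Branch closes: p and not p both at 0.
All branches of the tableau close; one closing branch shown above.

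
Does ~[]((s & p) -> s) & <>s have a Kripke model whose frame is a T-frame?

No, unsatisfiable

1. ~[]((s & p) -> s) & <>s, u
2. ~[]((s & p) -> s), u
3. <>s, u
4. ~((s & p) -> s), v
5. s & p, v
6. ~s, v
7. s, v
8. p, v
Accessibility: uRu, uRv, vRv
Branch closes: s and ~s both at v.
(One branch shown.) All branches close.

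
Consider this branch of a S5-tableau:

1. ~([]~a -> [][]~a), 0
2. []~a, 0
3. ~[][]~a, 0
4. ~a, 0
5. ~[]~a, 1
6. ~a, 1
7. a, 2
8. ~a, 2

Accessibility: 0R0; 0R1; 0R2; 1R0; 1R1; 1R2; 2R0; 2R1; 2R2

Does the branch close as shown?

Both a and ~a appear at 2.

Yes, closed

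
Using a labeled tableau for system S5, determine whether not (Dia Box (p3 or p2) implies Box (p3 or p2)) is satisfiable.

1. not (Dia Box (p3 or p2) implies Box (p3 or p2)), w0
2. Dia Box (p3 or p2), w0   [neg-implies-rule on 1]
3. not Box (p3 or p2), w0   [neg-implies-rule on 1]
4. Box (p3 or p2), w1   [Dia-rule on 2: fresh world w1, w0Rw1]
5. p3 or p2, w0   [Box-rule on 4 via w1Rw0]
6. p3 or p2, w1   [Box-rule on 4 via w1Rw1]
7. p2, w0   [or-rule on 5 (branches; this branch)]
8. p2, w1   [or-rule on 6 (branches; this branch)]
9. not (p3 or p2), w2   [neg-Box-rule on 3: fresh world w2, w0Rw2]
10. not p3, w2   [neg-or-rule on 9]
11. not p2, w2   [neg-or-rule on 9]
12. p3 or p2, w2   [Box-rule on 4 via w1Rw2]
13. p2, w2   [or-rule on 12 (branches; this branch)]
Accessibility: w0Rw0, w0Rw1, w0Rw2, w1Rw0, w1Rw1, w1Rw2, w2Rw0, w2Rw1, w2Rw2
Branch closes: p2 and not p2 both at w2.
All branches of the tableau close; one closing branch shown above.

Unsatisfiable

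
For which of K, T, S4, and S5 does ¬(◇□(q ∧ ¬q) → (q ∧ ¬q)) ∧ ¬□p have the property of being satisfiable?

K

K-tableau for the formula:
1. ¬(◇□(q ∧ ¬q) → (q ∧ ¬q)) ∧ ¬□p, w0
2. ¬(◇□(q ∧ ¬q) → (q ∧ ¬q)), w0
3. ¬□p, w0
4. ◇□(q ∧ ¬q), w0
5. ¬(q ∧ ¬q), w0
6. q, w0
7. ¬p, w1
8. □(q ∧ ¬q), w2
Accessibility: w0Rw1, w0Rw2
Complete open branch: satisfiable in K.
T-tableau for the formula:
1. ¬(◇□(q ∧ ¬q) → (q ∧ ¬q)) ∧ ¬□p, w0
2. ¬(◇□(q ∧ ¬q) → (q ∧ ¬q)), w0
3. ¬□p, w0
4. ◇□(q ∧ ¬q), w0
5. ¬(q ∧ ¬q), w0
6. q, w0
7. ¬p, w1
8. □(q ∧ ¬q), w2
9. q ∧ ¬q, w2
10. q, w2
11. ¬q, w2
Accessibility: w0Rw0, w0Rw1, w0Rw2, w1Rw1, w2Rw2
Branch closes: q and ¬q both at w2.
Every branch closes (one shown): unsatisfiable in T, hence also in S4, S5 (every S4/S5-frame is a T-frame).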